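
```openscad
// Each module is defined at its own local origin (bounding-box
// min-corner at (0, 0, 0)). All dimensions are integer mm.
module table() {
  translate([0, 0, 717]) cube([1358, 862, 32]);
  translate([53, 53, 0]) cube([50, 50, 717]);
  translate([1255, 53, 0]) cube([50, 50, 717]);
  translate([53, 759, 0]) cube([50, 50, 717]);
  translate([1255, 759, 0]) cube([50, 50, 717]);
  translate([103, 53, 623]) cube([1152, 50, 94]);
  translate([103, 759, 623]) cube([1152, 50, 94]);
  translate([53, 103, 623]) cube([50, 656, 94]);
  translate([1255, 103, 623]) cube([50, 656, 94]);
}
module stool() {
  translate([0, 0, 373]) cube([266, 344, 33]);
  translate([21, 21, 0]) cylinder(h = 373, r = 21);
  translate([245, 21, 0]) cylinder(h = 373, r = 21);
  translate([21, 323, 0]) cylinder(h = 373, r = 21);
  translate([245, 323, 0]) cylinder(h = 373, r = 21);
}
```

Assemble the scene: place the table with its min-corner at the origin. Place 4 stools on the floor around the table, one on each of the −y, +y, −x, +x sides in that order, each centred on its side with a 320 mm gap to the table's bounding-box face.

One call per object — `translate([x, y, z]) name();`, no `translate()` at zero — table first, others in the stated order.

table();
translate([546, -664, 0]) stool();
translate([546, 1182, 0]) stool();
translate([-586, 259, 0]) stool();
translate([1678, 259, 0]) stool();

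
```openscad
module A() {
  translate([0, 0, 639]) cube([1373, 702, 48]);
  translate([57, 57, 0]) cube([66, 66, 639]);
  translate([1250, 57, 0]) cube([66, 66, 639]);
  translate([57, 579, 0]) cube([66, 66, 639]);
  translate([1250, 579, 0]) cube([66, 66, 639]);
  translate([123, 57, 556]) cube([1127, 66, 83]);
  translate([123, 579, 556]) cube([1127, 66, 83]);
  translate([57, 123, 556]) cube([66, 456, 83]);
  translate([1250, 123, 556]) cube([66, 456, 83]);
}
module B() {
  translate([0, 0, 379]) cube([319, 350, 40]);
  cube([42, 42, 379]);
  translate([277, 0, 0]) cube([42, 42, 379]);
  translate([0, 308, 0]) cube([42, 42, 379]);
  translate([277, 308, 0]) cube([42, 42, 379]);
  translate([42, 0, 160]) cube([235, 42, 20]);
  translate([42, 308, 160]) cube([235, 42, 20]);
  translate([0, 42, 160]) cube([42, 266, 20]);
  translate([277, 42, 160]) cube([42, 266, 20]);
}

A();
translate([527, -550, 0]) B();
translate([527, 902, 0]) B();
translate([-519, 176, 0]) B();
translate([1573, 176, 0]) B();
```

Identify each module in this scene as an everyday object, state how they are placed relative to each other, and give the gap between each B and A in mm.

A is a table. B is a stool. Four stools sit around the table at the −y, +y, −x, +x sides. The gap between each stool and the table is 200 mm.

Each stool's nearest face is 200 mm from the table's bounding box.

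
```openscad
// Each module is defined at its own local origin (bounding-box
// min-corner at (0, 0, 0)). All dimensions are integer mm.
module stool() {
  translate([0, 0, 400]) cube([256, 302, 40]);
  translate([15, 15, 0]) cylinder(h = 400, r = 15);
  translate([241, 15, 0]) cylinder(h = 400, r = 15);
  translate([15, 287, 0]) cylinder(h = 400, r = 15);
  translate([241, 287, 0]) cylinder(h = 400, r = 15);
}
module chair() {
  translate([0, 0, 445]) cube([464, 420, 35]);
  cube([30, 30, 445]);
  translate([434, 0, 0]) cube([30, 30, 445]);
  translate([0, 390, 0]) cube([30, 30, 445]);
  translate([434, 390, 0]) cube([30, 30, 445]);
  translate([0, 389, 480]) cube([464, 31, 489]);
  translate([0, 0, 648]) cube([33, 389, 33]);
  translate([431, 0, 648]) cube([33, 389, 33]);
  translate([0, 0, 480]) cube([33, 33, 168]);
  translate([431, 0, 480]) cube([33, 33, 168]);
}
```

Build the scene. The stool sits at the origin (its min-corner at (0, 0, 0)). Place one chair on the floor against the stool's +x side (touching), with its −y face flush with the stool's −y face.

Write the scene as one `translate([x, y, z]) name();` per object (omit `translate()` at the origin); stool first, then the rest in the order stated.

stool();
translate([256, 0, 0]) chair();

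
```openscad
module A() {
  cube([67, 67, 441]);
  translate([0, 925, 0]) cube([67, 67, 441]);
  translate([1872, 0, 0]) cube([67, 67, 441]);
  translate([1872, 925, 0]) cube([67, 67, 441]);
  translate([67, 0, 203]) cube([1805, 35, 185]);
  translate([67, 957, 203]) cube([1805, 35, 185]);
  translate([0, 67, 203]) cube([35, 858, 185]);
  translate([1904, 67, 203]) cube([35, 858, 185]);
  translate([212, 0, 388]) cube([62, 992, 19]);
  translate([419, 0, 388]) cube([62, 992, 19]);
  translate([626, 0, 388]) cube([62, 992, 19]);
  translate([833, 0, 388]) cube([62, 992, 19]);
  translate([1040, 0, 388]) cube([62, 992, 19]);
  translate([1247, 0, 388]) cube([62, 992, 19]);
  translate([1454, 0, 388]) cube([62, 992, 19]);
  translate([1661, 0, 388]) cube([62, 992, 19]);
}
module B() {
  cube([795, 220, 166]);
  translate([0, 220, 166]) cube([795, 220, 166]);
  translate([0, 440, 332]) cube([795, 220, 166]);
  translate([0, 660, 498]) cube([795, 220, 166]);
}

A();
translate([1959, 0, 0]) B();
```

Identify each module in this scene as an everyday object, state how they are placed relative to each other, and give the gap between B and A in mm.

A is a bed frame. B is a staircase. The staircase is on the floor beside the bed frame on its +x side. The gap between the staircase and the bed frame is 20 mm.

The staircase's nearest face is 20 mm from the bed frame's +x face.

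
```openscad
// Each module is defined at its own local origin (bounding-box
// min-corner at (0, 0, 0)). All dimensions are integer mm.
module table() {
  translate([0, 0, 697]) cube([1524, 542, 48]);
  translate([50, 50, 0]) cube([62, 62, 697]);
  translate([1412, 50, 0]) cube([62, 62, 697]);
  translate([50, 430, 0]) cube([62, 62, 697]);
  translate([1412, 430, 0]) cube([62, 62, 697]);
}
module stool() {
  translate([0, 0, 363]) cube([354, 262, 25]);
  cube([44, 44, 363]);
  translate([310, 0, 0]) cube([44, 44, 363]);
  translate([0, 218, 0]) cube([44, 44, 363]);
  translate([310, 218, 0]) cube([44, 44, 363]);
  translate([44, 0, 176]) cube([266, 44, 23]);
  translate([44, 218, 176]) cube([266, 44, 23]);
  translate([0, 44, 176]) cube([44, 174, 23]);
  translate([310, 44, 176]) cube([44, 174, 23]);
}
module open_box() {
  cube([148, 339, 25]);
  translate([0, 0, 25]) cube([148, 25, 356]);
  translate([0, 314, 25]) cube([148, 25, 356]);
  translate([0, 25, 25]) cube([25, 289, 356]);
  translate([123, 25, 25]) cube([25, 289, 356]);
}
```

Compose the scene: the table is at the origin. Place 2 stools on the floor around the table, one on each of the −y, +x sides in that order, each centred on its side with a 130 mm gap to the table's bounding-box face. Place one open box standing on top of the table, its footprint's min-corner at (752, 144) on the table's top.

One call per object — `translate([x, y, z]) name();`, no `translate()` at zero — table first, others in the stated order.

table();
translate([585, -392, 0]) stool();
translate([1654, 140, 0]) stool();
translate([752, 144, 745]) open_box();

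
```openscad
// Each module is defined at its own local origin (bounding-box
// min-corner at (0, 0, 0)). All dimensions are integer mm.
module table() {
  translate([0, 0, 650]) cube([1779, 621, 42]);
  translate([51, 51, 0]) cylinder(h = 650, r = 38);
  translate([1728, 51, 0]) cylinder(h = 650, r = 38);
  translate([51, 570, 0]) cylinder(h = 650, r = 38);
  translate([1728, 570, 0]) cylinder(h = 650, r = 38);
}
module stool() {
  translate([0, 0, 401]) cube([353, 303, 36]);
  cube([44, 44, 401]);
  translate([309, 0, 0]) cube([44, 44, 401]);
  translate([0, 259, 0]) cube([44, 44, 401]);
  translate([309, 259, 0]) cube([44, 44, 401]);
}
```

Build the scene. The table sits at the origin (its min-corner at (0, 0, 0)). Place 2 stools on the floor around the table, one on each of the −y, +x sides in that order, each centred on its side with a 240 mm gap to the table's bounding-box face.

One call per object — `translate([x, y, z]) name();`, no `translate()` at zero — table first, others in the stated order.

table();
translate([713, -543, 0]) stool();
translate([2019, 159, 0]) stool();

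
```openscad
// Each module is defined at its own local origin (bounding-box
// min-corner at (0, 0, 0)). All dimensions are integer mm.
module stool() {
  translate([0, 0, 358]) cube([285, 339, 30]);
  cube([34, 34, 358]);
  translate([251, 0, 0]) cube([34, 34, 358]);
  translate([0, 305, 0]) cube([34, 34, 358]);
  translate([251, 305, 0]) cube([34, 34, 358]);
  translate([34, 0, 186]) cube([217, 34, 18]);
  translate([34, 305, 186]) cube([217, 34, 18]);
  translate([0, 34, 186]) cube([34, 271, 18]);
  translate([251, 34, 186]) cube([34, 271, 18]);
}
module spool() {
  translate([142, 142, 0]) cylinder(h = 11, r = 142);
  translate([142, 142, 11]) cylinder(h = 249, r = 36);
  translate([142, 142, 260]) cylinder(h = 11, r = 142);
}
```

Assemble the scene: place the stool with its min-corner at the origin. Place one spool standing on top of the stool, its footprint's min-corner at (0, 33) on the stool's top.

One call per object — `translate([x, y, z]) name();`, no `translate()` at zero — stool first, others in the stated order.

stool();
translate([0, 33, 388]) spool();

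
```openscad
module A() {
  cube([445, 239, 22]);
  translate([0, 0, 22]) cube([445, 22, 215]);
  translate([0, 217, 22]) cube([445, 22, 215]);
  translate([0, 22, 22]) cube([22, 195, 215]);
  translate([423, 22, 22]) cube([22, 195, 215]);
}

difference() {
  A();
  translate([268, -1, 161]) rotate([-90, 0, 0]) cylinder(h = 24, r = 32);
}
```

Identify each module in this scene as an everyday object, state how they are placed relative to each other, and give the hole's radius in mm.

The subtracted cylinder has r = 32 mm.

A is an open box. The open box has a circular hole through its front wall. The hole's radius is 32 mm.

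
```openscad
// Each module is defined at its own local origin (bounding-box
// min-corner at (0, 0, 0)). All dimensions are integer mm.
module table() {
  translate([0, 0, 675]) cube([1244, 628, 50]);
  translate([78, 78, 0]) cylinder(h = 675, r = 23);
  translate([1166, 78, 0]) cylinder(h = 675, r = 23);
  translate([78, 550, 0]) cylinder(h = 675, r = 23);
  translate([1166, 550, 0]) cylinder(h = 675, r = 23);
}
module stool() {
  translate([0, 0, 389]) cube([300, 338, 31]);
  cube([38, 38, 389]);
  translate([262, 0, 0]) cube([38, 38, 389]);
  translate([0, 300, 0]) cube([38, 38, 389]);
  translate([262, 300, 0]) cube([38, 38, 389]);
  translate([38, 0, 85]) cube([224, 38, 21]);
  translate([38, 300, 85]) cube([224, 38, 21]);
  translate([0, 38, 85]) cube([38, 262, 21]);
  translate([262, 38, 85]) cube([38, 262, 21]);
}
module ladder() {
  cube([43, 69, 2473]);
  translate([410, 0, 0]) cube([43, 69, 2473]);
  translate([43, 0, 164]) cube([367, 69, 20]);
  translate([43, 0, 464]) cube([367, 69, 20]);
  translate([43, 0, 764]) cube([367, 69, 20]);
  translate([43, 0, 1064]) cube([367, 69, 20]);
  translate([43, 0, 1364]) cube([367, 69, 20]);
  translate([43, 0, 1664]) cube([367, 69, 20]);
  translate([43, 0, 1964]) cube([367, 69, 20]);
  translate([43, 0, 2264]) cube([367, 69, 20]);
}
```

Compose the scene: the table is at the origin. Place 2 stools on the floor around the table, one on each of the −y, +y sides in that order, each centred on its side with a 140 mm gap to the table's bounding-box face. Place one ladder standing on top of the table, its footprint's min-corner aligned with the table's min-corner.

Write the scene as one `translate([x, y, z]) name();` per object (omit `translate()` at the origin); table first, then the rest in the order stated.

table();
translate([472, -478, 0]) stool();
translate([472, 768, 0]) stool();
translate([0, 0, 725]) ladder();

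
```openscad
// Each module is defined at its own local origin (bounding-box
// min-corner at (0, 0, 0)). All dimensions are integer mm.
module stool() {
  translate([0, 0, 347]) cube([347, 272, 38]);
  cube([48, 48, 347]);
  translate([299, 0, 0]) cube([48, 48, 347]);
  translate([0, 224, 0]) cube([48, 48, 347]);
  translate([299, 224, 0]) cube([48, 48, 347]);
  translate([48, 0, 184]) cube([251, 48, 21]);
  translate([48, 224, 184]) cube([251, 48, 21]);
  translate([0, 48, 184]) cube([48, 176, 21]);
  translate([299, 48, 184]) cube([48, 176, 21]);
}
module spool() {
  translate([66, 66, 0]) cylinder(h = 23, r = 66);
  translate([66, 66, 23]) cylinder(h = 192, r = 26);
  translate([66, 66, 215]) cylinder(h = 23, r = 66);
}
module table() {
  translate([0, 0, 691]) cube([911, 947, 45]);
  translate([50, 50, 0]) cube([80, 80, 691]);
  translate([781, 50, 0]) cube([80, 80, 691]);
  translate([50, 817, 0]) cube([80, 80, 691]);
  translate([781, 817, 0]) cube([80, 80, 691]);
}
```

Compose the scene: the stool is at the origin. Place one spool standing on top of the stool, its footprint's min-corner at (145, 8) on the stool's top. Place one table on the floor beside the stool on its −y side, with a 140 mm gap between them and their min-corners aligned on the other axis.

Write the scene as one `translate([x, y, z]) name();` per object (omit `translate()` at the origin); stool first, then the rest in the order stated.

stool();
translate([145, 8, 385]) spool();
translate([0, -1087, 0]) table();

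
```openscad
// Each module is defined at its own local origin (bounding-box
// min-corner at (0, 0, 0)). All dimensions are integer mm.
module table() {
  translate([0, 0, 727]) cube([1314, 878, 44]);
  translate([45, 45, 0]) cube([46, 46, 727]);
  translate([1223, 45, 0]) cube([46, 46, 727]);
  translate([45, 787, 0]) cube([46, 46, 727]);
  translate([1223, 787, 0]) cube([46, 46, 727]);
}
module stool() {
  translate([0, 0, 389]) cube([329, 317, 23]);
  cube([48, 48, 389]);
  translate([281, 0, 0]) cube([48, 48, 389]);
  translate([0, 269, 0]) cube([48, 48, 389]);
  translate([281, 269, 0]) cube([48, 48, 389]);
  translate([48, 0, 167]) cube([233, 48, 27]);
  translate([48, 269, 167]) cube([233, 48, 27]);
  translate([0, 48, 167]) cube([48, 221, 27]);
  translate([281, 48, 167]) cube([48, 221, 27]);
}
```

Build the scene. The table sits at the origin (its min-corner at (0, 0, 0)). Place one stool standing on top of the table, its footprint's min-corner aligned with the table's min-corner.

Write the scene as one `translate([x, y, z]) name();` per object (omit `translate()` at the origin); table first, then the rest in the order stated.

table();
translate([0, 0, 771]) stool();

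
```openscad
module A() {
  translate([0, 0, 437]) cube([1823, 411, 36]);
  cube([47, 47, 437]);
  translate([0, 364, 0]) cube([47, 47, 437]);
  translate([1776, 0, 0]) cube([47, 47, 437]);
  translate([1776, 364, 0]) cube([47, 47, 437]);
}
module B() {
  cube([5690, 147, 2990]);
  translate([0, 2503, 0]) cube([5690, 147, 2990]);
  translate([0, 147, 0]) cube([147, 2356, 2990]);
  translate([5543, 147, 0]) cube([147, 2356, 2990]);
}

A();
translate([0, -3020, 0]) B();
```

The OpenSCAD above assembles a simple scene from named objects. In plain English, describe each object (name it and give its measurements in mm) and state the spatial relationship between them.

A is a bench: a 1823×411 mm seat slab, 36 mm thick, top at z = 473 mm, on four 47×47 mm square legs flush with the seat corners and standing on z = 0.

B is the wall frame of a small rectangular building: four walls, each 2990 mm tall and 147 mm thick, enclosing a footprint 5690 mm (x) by 2650 mm (y) outside-to-outside, with no floor or roof. The front and back walls (the −y and +y sides) span the full width; the two side walls fit between them.

The house frame is on the floor beside the bench on its −y side.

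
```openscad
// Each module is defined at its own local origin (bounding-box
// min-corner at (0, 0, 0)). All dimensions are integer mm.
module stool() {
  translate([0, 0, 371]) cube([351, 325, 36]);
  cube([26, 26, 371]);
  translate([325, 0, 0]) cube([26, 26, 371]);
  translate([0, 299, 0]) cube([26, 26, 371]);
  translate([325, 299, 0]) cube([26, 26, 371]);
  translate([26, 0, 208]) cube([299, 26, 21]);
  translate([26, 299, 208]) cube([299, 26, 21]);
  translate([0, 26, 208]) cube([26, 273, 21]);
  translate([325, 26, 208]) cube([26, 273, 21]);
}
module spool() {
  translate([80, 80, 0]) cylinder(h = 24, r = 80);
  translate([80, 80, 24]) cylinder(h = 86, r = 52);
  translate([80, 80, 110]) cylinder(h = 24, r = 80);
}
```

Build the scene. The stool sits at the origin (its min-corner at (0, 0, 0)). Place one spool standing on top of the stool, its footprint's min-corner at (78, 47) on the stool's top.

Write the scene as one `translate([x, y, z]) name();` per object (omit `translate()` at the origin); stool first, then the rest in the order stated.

stool();
translate([78, 47, 407]) spool();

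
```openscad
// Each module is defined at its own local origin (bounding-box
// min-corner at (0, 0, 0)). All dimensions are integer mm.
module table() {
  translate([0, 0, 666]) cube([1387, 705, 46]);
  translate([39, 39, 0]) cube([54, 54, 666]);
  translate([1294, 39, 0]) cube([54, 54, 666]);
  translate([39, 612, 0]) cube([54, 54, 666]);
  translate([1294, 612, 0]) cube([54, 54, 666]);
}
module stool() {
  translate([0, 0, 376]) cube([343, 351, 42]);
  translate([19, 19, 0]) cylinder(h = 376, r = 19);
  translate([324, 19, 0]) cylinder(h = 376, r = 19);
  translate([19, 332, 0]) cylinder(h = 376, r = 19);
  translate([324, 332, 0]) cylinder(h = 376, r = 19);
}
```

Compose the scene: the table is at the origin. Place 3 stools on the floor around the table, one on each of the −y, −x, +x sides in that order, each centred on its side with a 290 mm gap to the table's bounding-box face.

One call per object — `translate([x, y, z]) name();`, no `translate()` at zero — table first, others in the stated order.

table();
translate([522, -641, 0]) stool();
translate([-633, 177, 0]) stool();
translate([1677, 177, 0]) stool();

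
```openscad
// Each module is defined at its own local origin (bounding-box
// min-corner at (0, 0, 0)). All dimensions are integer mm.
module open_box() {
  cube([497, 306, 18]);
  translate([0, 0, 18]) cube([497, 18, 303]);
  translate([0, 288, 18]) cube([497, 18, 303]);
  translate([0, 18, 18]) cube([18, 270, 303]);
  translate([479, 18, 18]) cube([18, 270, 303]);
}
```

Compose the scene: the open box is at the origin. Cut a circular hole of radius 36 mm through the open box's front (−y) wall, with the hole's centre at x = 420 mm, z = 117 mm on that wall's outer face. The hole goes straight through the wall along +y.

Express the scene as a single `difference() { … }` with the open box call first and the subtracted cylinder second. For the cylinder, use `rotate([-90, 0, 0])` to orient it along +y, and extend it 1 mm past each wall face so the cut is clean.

difference() {
  open_box();
  translate([420, -1, 117]) rotate([-90, 0, 0]) cylinder(h = 20, r = 36);
}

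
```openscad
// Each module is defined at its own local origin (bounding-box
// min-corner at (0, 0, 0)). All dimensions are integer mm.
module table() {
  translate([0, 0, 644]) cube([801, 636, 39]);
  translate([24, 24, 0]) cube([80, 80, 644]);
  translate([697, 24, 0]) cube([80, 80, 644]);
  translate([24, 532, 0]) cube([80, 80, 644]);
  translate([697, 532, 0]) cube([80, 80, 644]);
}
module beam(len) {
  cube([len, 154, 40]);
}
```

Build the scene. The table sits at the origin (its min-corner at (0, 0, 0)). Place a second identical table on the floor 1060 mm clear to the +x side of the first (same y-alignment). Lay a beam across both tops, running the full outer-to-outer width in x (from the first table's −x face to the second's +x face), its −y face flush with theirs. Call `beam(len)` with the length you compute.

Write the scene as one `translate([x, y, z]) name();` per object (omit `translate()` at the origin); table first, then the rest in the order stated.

table();
translate([1861, 0, 0]) table();
translate([0, 0, 683]) beam(2662);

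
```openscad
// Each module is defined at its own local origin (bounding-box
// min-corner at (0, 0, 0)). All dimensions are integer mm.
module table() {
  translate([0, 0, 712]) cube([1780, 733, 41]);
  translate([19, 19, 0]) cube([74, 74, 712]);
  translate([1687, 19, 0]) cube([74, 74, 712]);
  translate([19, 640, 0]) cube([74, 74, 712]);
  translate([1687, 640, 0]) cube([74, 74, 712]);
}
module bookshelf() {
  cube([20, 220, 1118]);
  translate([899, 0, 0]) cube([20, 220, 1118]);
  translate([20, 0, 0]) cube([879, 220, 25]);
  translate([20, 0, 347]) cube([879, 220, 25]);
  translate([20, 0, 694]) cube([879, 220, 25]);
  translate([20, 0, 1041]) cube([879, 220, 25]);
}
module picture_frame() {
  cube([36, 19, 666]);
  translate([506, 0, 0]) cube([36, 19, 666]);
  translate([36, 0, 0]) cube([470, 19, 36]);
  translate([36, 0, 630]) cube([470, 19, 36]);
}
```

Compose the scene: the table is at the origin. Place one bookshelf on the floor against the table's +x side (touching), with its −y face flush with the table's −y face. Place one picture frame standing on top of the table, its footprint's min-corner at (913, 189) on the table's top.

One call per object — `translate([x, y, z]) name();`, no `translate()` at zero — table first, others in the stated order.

table();
translate([1780, 0, 0]) bookshelf();
translate([913, 189, 753]) picture_frame();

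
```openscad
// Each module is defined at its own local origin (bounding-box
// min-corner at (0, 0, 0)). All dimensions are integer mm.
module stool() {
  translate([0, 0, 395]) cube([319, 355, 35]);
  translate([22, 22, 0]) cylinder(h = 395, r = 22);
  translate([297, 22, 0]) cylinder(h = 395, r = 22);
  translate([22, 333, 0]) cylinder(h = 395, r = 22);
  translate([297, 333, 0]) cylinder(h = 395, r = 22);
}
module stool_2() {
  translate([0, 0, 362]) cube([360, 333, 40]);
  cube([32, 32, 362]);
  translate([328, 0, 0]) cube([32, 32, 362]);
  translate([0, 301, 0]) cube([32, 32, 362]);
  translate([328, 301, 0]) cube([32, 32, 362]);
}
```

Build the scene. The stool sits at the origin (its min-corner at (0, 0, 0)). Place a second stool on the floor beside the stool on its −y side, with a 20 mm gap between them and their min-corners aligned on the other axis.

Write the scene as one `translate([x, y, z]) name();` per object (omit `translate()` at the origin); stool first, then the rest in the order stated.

stool();
translate([0, -353, 0]) stool_2();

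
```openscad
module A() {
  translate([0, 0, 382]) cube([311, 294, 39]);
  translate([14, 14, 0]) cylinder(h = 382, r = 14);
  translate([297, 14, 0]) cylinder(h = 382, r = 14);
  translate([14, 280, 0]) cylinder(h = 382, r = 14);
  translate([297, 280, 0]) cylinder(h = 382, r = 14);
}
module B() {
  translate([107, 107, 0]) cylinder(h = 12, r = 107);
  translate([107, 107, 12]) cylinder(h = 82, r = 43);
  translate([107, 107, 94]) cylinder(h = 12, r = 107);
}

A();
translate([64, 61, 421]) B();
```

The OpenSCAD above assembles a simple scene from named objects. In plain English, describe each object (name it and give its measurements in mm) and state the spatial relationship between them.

A is a four-legged stool. The seat is a 311×294×39 mm slab whose top surface is at z = 421 mm; four round legs, each 28 mm in diameter, run from the floor (z = 0) to the underside of the seat, each leg's axis is inset half a diameter from the nearest pair of seat edges (so the leg's bounding box is flush with the corner).

B is a spool: two coaxial disc flanges of radius 107 mm and thickness 12 mm, joined by a core cylinder of radius 43 mm and height 82 mm. The lower flange rests on z = 0 and the three cylinders share a vertical axis.

The spool is on top of the stool.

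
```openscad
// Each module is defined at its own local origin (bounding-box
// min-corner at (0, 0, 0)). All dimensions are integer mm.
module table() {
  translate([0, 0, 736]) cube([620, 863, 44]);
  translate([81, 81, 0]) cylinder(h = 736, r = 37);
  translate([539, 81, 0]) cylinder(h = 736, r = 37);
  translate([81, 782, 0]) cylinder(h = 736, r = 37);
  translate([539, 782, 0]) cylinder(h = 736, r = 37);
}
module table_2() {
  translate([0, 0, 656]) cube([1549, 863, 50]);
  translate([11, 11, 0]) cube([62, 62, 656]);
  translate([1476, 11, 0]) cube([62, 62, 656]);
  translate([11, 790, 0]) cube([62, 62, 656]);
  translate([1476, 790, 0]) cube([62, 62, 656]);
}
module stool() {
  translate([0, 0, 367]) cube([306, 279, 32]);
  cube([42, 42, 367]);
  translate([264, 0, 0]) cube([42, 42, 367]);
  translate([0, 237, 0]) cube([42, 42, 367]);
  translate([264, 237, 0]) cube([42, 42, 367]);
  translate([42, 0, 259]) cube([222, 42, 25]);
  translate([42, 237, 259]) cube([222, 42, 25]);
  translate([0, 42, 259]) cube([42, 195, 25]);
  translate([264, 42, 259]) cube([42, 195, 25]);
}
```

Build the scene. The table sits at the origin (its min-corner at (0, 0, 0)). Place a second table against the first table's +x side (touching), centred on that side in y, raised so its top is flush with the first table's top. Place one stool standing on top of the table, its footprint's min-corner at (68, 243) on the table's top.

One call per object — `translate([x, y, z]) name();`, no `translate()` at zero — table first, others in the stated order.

table();
translate([620, 0, 74]) table_2();
translate([68, 243, 780]) stool();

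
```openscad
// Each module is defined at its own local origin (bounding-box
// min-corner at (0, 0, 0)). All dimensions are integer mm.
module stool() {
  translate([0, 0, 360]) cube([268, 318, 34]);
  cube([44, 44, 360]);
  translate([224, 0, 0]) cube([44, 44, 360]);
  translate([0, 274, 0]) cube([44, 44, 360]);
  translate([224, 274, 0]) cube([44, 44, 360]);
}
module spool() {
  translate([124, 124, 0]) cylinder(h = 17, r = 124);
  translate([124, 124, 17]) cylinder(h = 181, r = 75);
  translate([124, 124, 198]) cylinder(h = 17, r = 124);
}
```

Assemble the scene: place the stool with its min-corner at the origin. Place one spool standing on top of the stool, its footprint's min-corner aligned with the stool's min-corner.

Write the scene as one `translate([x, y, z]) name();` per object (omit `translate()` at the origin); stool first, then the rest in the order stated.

stool();
translate([0, 0, 394]) spool();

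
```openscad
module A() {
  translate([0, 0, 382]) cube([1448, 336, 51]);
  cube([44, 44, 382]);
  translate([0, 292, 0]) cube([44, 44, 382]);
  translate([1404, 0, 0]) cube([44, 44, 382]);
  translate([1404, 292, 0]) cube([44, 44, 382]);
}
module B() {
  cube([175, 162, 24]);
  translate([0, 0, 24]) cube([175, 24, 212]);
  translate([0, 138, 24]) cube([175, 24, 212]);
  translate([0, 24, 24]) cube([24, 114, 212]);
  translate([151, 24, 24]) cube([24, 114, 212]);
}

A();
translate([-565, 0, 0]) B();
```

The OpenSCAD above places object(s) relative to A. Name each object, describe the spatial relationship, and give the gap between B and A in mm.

The open box's nearest face is 390 mm from the bench's −x face.

A is a bench. B is an open box. The open box is on the floor beside the bench on its −x side. The gap between the open box and the bench is 390 mm.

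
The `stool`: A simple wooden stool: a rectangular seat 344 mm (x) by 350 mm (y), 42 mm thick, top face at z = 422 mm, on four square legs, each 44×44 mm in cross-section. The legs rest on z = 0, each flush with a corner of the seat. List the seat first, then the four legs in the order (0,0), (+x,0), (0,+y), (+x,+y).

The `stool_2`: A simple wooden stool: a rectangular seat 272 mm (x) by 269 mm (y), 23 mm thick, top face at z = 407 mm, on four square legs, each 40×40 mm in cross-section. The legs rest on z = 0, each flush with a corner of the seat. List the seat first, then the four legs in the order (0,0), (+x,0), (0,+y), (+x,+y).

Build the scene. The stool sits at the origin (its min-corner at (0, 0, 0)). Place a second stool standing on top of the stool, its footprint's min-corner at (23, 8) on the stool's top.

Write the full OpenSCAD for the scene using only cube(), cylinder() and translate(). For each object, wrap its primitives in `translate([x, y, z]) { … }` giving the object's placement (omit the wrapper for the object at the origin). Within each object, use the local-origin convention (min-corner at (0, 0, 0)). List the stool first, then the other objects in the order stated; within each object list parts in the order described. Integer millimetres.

translate([0, 0, 380]) cube([344, 350, 42]);
cube([44, 44, 380]);
translate([300, 0, 0]) cube([44, 44, 380]);
translate([0, 306, 0]) cube([44, 44, 380]);
translate([300, 306, 0]) cube([44, 44, 380]);
translate([23, 8, 422]) {
  translate([0, 0, 384]) cube([272, 269, 23]);
  cube([40, 40, 384]);
  translate([232, 0, 0]) cube([40, 40, 384]);
  translate([0, 229, 0]) cube([40, 40, 384]);
  translate([232, 229, 0]) cube([40, 40, 384]);
}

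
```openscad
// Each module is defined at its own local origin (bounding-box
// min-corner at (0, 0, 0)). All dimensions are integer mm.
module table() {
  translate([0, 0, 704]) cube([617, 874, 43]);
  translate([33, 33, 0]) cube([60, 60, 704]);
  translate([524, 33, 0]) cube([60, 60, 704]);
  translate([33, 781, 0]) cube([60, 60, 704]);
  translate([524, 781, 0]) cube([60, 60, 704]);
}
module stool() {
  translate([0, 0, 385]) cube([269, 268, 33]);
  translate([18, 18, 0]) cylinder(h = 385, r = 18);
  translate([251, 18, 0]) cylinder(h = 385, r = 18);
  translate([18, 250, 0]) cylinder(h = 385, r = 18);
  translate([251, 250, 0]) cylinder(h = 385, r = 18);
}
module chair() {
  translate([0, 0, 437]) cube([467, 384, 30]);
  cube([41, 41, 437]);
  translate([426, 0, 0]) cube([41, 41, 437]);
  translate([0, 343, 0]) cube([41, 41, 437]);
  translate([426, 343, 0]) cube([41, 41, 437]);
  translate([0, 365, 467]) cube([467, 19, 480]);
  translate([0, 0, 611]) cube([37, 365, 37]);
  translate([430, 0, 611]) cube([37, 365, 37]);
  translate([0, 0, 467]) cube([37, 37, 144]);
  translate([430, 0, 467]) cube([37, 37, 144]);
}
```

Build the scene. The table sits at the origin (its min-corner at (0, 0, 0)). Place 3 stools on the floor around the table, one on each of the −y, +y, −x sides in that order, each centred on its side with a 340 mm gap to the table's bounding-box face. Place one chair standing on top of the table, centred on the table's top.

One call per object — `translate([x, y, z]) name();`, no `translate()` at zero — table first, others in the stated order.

table();
translate([174, -608, 0]) stool();
translate([174, 1214, 0]) stool();
translate([-609, 303, 0]) stool();
translate([75, 245, 747]) chair();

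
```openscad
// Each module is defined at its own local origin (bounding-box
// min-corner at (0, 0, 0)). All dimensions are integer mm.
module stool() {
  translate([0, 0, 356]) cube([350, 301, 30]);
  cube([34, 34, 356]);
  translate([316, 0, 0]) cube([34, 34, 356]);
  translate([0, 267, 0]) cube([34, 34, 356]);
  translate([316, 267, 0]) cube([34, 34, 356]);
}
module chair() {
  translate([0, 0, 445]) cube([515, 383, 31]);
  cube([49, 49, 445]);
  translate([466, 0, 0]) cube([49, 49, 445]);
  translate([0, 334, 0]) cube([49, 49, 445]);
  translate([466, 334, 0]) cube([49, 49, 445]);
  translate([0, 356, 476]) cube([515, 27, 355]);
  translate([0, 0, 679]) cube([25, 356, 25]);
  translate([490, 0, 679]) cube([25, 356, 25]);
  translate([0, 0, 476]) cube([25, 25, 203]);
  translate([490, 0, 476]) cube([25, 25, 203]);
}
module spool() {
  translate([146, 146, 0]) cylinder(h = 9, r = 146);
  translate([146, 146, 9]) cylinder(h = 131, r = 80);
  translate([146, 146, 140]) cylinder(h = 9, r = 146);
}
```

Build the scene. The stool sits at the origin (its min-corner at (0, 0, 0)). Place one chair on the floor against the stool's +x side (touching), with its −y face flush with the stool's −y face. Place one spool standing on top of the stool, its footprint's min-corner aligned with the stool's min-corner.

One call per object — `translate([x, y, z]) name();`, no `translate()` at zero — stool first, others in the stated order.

stool();
translate([350, 0, 0]) chair();
translate([0, 0, 386]) spool();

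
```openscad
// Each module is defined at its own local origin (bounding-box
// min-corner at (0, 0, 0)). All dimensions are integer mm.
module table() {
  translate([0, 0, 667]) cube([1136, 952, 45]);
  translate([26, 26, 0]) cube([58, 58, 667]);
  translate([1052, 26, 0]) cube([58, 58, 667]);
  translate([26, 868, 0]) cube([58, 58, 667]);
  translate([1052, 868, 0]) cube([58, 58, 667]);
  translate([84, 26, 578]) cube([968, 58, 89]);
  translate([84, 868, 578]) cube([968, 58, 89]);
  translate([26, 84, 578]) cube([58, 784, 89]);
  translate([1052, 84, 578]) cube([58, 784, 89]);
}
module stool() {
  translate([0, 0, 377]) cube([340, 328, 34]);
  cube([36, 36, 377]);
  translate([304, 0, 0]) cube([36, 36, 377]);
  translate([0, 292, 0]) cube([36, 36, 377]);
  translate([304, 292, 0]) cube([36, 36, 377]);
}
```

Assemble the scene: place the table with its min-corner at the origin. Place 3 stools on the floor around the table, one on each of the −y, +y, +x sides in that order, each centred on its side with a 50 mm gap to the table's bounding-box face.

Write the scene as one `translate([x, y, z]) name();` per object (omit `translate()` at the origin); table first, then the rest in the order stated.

table();
translate([398, -378, 0]) stool();
translate([398, 1002, 0]) stool();
translate([1186, 312, 0]) stool();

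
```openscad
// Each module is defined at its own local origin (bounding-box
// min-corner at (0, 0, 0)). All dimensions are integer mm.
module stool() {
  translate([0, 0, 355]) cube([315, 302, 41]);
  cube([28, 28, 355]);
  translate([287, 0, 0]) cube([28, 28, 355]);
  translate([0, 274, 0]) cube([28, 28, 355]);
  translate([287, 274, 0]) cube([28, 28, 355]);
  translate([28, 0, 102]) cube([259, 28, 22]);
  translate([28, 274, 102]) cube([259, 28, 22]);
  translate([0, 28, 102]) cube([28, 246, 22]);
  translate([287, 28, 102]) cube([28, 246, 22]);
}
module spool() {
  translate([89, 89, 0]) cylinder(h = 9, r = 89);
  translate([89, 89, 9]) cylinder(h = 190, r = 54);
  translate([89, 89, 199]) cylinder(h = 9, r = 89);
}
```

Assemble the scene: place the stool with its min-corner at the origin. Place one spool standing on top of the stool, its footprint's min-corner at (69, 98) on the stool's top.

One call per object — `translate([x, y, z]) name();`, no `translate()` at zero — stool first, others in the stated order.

stool();
translate([69, 98, 396]) spool();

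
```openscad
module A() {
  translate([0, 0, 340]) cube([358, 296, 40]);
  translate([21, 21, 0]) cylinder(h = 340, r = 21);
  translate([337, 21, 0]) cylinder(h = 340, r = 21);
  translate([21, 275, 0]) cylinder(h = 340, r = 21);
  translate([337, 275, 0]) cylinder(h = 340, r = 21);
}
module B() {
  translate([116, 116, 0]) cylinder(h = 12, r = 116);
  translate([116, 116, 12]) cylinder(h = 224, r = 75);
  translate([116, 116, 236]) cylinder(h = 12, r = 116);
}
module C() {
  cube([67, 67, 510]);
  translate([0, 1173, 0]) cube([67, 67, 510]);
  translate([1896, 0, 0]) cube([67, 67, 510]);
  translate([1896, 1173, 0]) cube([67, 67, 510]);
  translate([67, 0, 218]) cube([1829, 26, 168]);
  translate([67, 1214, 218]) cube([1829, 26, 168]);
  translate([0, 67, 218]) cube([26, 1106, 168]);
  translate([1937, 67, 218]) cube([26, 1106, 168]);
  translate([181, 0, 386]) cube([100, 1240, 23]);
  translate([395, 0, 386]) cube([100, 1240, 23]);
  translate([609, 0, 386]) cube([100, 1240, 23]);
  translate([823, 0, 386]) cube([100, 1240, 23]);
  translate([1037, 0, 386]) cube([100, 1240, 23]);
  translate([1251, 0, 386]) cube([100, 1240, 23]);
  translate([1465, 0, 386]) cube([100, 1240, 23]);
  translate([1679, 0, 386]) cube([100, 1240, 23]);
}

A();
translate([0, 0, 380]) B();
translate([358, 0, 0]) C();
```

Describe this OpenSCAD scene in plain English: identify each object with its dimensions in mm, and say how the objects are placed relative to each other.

A is a simple wooden stool: a rectangular seat 358 mm (x) by 296 mm (y), 40 mm thick, top face at z = 380 mm, on four round legs, each 42 mm in diameter. The legs rest on z = 0, each leg's axis is inset half a diameter from the nearest pair of seat edges (so the leg's bounding box is flush with the corner).

B is a spool: two coaxial disc flanges of radius 116 mm and thickness 12 mm, joined by a core cylinder of radius 75 mm and height 224 mm. The lower flange rests on z = 0 and the three cylinders share a vertical axis.

C is a bed frame 1963 mm long (x) by 1240 mm wide (y). Four 67×67 mm corner posts, 510 mm tall, at the corners of the footprint. Four rails of 26 mm thickness and 168 mm height run between adjacent posts with their undersides at z = 218 mm, their outer faces flush with the outside of the frame (the two x-running rails run between the posts' inner faces; the two y-running rails run between the posts' inner faces). 8 slats, each 100 mm wide (x) and 23 mm thick, lie across the top of the two x-running rails, running the full 1240 mm width of the frame in y; the slats are evenly spaced along x between the inner faces of the end posts with equal gaps (rounded down to the nearest mm) at the −x end and between each pair — any rounding remainder accumulates at the +x end.

The spool is on top of the stool. The bed frame is against the stool's +x side, with their −y faces flush.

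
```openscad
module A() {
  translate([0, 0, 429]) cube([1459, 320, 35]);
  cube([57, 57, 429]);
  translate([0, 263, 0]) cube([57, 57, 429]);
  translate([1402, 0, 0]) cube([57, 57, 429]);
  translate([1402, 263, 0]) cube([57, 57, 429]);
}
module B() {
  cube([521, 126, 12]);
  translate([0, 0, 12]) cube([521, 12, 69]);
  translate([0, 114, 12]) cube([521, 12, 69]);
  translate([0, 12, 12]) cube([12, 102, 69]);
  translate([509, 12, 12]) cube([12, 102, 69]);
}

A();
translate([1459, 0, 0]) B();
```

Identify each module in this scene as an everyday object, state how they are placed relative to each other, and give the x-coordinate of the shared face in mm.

A is a bench. B is an open box. The open box is against the bench's +x side, with their −y faces flush. The x-coordinate of the shared face is 1459 mm.

The bench's +x face and the open box's −x face are both at x = 1459 mm.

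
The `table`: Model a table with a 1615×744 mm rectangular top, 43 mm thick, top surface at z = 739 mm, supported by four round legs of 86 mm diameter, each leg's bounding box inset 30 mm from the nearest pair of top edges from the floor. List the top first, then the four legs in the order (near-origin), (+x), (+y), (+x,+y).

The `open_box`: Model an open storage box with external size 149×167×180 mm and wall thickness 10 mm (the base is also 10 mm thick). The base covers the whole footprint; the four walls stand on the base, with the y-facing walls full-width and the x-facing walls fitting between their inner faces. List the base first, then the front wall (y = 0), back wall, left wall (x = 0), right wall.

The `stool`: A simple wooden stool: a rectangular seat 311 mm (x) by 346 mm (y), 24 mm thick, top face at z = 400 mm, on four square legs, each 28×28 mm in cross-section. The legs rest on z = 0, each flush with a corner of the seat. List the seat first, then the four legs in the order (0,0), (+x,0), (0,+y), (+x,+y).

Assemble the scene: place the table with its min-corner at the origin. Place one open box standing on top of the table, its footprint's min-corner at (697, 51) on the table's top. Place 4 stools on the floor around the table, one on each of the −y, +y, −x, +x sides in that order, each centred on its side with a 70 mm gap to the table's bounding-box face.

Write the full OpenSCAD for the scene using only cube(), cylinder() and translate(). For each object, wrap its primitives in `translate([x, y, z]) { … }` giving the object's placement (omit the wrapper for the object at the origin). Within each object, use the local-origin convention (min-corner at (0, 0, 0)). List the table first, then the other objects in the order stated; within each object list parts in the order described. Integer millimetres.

translate([0, 0, 696]) cube([1615, 744, 43]);
translate([73, 73, 0]) cylinder(h = 696, r = 43);
translate([1542, 73, 0]) cylinder(h = 696, r = 43);
translate([73, 671, 0]) cylinder(h = 696, r = 43);
translate([1542, 671, 0]) cylinder(h = 696, r = 43);
translate([697, 51, 739]) {
  cube([149, 167, 10]);
  translate([0, 0, 10]) cube([149, 10, 170]);
  translate([0, 157, 10]) cube([149, 10, 170]);
  translate([0, 10, 10]) cube([10, 147, 170]);
  translate([139, 10, 10]) cube([10, 147, 170]);
}
translate([652, -416, 0]) {
  translate([0, 0, 376]) cube([311, 346, 24]);
  cube([28, 28, 376]);
  translate([283, 0, 0]) cube([28, 28, 376]);
  translate([0, 318, 0]) cube([28, 28, 376]);
  translate([283, 318, 0]) cube([28, 28, 376]);
}
translate([652, 814, 0]) {
  translate([0, 0, 376]) cube([311, 346, 24]);
  cube([28, 28, 376]);
  translate([283, 0, 0]) cube([28, 28, 376]);
  translate([0, 318, 0]) cube([28, 28, 376]);
  translate([283, 318, 0]) cube([28, 28, 376]);
}
translate([-381, 199, 0]) {
  translate([0, 0, 376]) cube([311, 346, 24]);
  cube([28, 28, 376]);
  translate([283, 0, 0]) cube([28, 28, 376]);
  translate([0, 318, 0]) cube([28, 28, 376]);
  translate([283, 318, 0]) cube([28, 28, 376]);
}
translate([1685, 199, 0]) {
  translate([0, 0, 376]) cube([311, 346, 24]);
  cube([28, 28, 376]);
  translate([283, 0, 0]) cube([28, 28, 376]);
  translate([0, 318, 0]) cube([28, 28, 376]);
  translate([283, 318, 0]) cube([28, 28, 376]);
}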